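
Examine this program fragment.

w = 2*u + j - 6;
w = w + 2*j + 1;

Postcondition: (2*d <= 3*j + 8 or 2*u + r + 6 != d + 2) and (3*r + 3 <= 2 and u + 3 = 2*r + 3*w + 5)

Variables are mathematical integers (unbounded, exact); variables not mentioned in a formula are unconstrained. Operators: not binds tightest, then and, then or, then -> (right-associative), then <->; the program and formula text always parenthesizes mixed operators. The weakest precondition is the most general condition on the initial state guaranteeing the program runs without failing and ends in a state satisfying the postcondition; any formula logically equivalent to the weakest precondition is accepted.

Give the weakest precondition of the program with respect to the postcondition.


Working backward. After the program, the postcondition (2*d <= 3*j + 8 or 2*u + r + 6 != d + 2) and (3*r + 3 <= 2 and u + 3 = 2*r + 3*w + 5) must hold; in canonical form it is (2*d <= 3*j + 8 or r + 2*u != d - 4) and 3*r <= -1 and u = 2*r + 3*w + 2.
Before w := w + 2*j + 1: (2*d <= 3*j + 8 or r + 2*u != d - 4) and 3*r <= -1 and u = 6*j + 2*r + 3*w + 5
Before w := 2*u + j - 6: (2*d <= 3*j + 8 or r + 2*u != d - 4) and 3*r <= -1 and 9*j + 2*r + 5*u = 13
Answer: WP = (2*d <= 3*j + 8 or r + 2*u != d - 4) and 3*r <= -1 and 9*j + 2*r + 5*u = 13


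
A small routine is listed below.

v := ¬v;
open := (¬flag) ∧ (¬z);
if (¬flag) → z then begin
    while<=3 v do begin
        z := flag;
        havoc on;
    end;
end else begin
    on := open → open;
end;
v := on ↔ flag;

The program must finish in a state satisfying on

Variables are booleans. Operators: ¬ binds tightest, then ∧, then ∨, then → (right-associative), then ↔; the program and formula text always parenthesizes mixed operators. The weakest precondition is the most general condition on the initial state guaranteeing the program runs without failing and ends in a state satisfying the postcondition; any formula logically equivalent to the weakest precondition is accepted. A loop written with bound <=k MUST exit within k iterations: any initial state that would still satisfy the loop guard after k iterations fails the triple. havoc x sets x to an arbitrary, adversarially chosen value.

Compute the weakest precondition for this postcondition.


Working backward. After the program, on must hold.
Before v := on ↔ flag: on
Then branch requires (¬v) ∧ ((¬v) → on); else branch requires true.
Before the if: ((¬flag) → z) → ((¬v) ∧ ((¬v) → on))
Before open := (¬flag) ∧ (¬z): ((¬flag) → z) → ((¬v) ∧ ((¬v) → on))
Before v := ¬v: ((¬flag) → z) → (v ∧ (v → on))
Answer: WP = ((¬flag) → z) → (v ∧ (v → on))


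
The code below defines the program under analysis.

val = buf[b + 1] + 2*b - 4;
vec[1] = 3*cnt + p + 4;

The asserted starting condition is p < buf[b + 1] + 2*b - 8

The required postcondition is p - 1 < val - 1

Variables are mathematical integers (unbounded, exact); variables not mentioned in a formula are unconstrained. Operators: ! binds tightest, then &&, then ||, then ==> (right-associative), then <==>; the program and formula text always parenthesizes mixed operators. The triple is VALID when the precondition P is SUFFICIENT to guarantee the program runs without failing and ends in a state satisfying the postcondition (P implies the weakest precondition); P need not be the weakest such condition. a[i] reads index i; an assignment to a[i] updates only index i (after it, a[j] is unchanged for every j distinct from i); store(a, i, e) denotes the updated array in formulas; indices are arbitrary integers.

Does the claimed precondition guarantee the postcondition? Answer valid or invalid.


Working backward. After the program, the postcondition p - 1 < val - 1 must hold; in canonical form it is p < val.
Before vec[1] := 3*cnt + p + 4: p < val
Before val := buf[b + 1] + 2*b - 4: p < buf[b + 1] + 2*b - 4
The weakest precondition is p < buf[b + 1] + 2*b - 4.
Check whether p < buf[b + 1] + 2*b - 8 implies it.
Every state satisfying the precondition satisfies the weakest precondition: the implication holds.
Answer: valid


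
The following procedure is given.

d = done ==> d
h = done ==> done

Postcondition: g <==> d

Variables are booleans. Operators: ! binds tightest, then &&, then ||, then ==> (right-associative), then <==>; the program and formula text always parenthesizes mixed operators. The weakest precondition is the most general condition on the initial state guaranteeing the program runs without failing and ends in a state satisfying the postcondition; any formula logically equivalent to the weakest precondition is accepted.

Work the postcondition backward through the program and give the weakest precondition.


Working backward. After the program, g <==> d must hold.
Before h := done ==> done: g <==> d
Before d := done ==> d: g <==> (done ==> d)
Answer: WP = g <==> (done ==> d)


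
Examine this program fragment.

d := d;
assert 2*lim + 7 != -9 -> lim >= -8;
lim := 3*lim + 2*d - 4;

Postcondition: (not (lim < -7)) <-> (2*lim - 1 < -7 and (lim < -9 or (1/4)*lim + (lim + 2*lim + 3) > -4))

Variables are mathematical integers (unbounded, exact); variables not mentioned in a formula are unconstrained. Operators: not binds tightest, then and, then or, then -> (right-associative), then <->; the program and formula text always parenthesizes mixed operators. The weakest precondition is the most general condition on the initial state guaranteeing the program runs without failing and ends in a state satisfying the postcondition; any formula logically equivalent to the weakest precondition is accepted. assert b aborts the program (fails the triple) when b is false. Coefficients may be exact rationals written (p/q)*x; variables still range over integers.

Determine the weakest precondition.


Working backward. After the program, the postcondition (not (lim < -7)) <-> (2*lim - 1 < -7 and (lim < -9 or (1/4)*lim + (lim + 2*lim + 3) > -4)) must hold; in canonical form it is (not (lim < -7)) <-> (2*lim < -6 and (lim < -9 or (13/4)*lim > -7)).
Before lim := 3*lim + 2*d - 4: (not (2*d + 3*lim < -3)) <-> (4*d + 6*lim < 2 and (2*d + 3*lim < -5 or (13/2)*d + (39/4)*lim > 6))
Before assert 2*lim + 7 != -9 -> lim >= -8: (2*lim != -16 -> lim >= -8) and ((not (2*d + 3*lim < -3)) <-> (4*d + 6*lim < 2 and (2*d + 3*lim < -5 or (13/2)*d + (39/4)*lim > 6)))
Before d := d: (2*lim != -16 -> lim >= -8) and ((not (2*d + 3*lim < -3)) <-> (4*d + 6*lim < 2 and (2*d + 3*lim < -5 or (13/2)*d + (39/4)*lim > 6)))
Answer: WP = (2*lim != -16 -> lim >= -8) and ((not (2*d + 3*lim < -3)) <-> (4*d + 6*lim < 2 and (2*d + 3*lim < -5 or (13/2)*d + (39/4)*lim > 6)))


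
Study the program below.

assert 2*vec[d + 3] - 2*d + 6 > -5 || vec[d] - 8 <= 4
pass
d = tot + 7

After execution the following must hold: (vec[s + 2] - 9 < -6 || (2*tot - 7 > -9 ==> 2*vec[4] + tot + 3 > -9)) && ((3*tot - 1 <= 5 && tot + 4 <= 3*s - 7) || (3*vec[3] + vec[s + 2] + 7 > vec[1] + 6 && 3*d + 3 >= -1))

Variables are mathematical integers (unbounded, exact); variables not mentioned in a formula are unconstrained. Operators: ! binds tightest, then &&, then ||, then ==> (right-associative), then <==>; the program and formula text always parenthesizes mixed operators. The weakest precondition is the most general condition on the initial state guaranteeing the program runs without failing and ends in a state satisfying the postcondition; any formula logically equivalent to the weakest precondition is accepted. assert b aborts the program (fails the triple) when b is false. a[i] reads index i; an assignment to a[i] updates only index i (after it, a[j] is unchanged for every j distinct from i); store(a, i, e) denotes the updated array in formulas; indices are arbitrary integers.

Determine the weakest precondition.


Working backward. After the program, the postcondition (vec[s + 2] - 9 < -6 || (2*tot - 7 > -9 ==> 2*vec[4] + tot + 3 > -9)) && ((3*tot - 1 <= 5 && tot + 4 <= 3*s - 7) || (3*vec[3] + vec[s + 2] + 7 > vec[1] + 6 && 3*d + 3 >= -1)) must hold; in canonical form it is (vec[s + 2] < 3 || (2*tot > -2 ==> 2*vec[4] + tot > -12)) && ((3*tot <= 6 && tot <= 3*s - 11) || (vec[s + 2] + 3*vec[3] > vec[1] - 1 && 3*d >= -4)).
Before d := tot + 7: (vec[s + 2] < 3 || (2*tot > -2 ==> 2*vec[4] + tot > -12)) && ((3*tot <= 6 && tot <= 3*s - 11) || (vec[s + 2] + 3*vec[3] > vec[1] - 1 && 3*tot >= -25))
Before skip: (vec[s + 2] < 3 || (2*tot > -2 ==> 2*vec[4] + tot > -12)) && ((3*tot <= 6 && tot <= 3*s - 11) || (vec[s + 2] + 3*vec[3] > vec[1] - 1 && 3*tot >= -25))
Before assert 2*vec[d + 3] - 2*d + 6 > -5 || vec[d] - 8 <= 4: (2*vec[d + 3] > 2*d - 11 || vec[d] <= 12) && (vec[s + 2] < 3 || (2*tot > -2 ==> 2*vec[4] + tot > -12)) && ((3*tot <= 6 && tot <= 3*s - 11) || (vec[s + 2] + 3*vec[3] > vec[1] - 1 && 3*tot >= -25))
Answer: WP = (2*vec[d + 3] > 2*d - 11 || vec[d] <= 12) && (vec[s + 2] < 3 || (2*tot > -2 ==> 2*vec[4] + tot > -12)) && ((3*tot <= 6 && tot <= 3*s - 11) || (vec[s + 2] + 3*vec[3] > vec[1] - 1 && 3*tot >= -25))


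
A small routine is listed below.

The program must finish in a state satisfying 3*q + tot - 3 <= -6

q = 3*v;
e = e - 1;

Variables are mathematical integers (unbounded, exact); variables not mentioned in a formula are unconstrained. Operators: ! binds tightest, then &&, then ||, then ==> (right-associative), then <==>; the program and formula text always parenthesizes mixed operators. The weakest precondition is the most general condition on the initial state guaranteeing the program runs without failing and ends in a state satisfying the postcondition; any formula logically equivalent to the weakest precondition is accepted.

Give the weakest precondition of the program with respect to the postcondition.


Working backward. After the program, the postcondition 3*q + tot - 3 <= -6 must hold; in canonical form it is 3*q + tot <= -3.
Before e := e - 1: 3*q + tot <= -3
Before q := 3*v: tot + 9*v <= -3
Answer: WP = tot + 9*v <= -3


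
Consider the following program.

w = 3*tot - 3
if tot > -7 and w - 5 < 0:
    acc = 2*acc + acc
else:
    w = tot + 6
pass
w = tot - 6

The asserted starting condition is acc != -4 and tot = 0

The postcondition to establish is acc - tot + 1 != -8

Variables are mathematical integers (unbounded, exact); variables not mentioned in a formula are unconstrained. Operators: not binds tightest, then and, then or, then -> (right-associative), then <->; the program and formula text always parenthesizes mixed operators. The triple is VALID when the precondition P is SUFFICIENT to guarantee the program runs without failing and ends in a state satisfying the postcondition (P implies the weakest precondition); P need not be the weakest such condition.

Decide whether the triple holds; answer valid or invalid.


Working backward. After the program, the postcondition acc - tot + 1 != -8 must hold; in canonical form it is acc != tot - 9.
Before w := tot - 6: acc != tot - 9
Before skip: acc != tot - 9
Then branch requires 3*acc != tot - 9; else branch requires acc != tot - 9.
Before the if: ((tot > -7 and w < 5) -> 3*acc != tot - 9) and ((not (tot > -7 and w < 5)) -> acc != tot - 9)
Before w := 3*tot - 3: ((tot > -7 and 3*tot < 8) -> 3*acc != tot - 9) and ((not (tot > -7 and 3*tot < 8)) -> acc != tot - 9)
The weakest precondition is ((tot > -7 and 3*tot < 8) -> 3*acc != tot - 9) and ((not (tot > -7 and 3*tot < 8)) -> acc != tot - 9).
Check whether acc != -4 and tot = 0 implies it.
Countermodel: at the initial state acc = -3, tot = 0, the precondition holds but the weakest precondition fails.
Answer: invalid


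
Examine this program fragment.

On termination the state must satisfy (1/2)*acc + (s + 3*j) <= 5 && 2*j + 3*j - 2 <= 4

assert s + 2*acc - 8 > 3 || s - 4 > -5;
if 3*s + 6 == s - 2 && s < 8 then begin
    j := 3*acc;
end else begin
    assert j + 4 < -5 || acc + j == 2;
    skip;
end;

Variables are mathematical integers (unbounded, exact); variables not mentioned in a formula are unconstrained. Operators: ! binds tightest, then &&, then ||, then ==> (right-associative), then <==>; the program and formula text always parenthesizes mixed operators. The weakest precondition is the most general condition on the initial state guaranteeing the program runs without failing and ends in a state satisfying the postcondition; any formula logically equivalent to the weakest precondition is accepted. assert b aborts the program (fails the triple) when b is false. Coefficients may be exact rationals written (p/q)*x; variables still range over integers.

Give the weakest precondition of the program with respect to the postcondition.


Working backward. After the program, the postcondition (1/2)*acc + (s + 3*j) <= 5 && 2*j + 3*j - 2 <= 4 must hold; in canonical form it is (1/2)*acc + 3*j + s <= 5 && 5*j <= 6.
Then branch requires (19/2)*acc + s <= 5 && 15*acc <= 6; else branch requires (j < -9 || acc + j == 2) && (1/2)*acc + 3*j + s <= 5 && 5*j <= 6.
Before the if: ((2*s == -8 && s < 8) ==> ((19/2)*acc + s <= 5 && 15*acc <= 6)) && ((!(2*s == -8 && s < 8)) ==> ((j < -9 || acc + j == 2) && (1/2)*acc + 3*j + s <= 5 && 5*j <= 6))
Before assert s + 2*acc - 8 > 3 || s - 4 > -5: (2*acc + s > 11 || s > -1) && ((2*s == -8 && s < 8) ==> ((19/2)*acc + s <= 5 && 15*acc <= 6)) && ((!(2*s == -8 && s < 8)) ==> ((j < -9 || acc + j == 2) && (1/2)*acc + 3*j + s <= 5 && 5*j <= 6))
Answer: WP = (2*acc + s > 11 || s > -1) && ((2*s == -8 && s < 8) ==> ((19/2)*acc + s <= 5 && 15*acc <= 6)) && ((!(2*s == -8 && s < 8)) ==> ((j < -9 || acc + j == 2) && (1/2)*acc + 3*j + s <= 5 && 5*j <= 6))


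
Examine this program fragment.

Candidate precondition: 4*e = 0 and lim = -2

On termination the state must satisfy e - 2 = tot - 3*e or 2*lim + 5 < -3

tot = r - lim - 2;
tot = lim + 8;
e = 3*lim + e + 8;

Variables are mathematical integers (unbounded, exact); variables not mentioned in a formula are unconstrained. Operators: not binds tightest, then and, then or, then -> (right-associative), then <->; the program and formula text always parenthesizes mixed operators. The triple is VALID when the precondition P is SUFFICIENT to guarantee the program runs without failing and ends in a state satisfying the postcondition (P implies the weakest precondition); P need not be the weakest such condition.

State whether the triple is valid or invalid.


Working backward. After the program, the postcondition e - 2 = tot - 3*e or 2*lim + 5 < -3 must hold; in canonical form it is 4*e = tot + 2 or 2*lim < -8.
Before e := 3*lim + e + 8: 4*e + 12*lim = tot - 30 or 2*lim < -8
Before tot := lim + 8: 4*e + 11*lim = -22 or 2*lim < -8
Before tot := r - lim - 2: 4*e + 11*lim = -22 or 2*lim < -8
The weakest precondition is 4*e + 11*lim = -22 or 2*lim < -8.
Check whether 4*e = 0 and lim = -2 implies it.
Every state satisfying the precondition satisfies the weakest precondition: the implication holds.
Answer: valid


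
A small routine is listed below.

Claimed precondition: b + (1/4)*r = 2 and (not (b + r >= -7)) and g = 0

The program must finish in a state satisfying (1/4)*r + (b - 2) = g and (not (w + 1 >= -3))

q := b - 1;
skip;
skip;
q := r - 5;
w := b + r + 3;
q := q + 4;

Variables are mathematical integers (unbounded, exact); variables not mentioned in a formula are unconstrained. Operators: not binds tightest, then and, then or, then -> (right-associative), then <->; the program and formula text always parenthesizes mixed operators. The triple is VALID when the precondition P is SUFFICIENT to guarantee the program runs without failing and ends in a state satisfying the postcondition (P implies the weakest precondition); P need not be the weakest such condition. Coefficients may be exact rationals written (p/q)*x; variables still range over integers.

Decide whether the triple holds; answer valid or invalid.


Working backward. After the program, the postcondition (1/4)*r + (b - 2) = g and (not (w + 1 >= -3)) must hold; in canonical form it is b + (1/4)*r = g + 2 and (not (w >= -4)).
Before q := q + 4: b + (1/4)*r = g + 2 and (not (w >= -4))
Before w := b + r + 3: b + (1/4)*r = g + 2 and (not (b + r >= -7))
Before q := r - 5: b + (1/4)*r = g + 2 and (not (b + r >= -7))
Before skip: b + (1/4)*r = g + 2 and (not (b + r >= -7))
Before skip: b + (1/4)*r = g + 2 and (not (b + r >= -7))
Before q := b - 1: b + (1/4)*r = g + 2 and (not (b + r >= -7))
The weakest precondition is b + (1/4)*r = g + 2 and (not (b + r >= -7)).
Check whether b + (1/4)*r = 2 and (not (b + r >= -7)) and g = 0 implies it.
Every state satisfying the precondition satisfies the weakest precondition: the implication holds.
Answer: valid


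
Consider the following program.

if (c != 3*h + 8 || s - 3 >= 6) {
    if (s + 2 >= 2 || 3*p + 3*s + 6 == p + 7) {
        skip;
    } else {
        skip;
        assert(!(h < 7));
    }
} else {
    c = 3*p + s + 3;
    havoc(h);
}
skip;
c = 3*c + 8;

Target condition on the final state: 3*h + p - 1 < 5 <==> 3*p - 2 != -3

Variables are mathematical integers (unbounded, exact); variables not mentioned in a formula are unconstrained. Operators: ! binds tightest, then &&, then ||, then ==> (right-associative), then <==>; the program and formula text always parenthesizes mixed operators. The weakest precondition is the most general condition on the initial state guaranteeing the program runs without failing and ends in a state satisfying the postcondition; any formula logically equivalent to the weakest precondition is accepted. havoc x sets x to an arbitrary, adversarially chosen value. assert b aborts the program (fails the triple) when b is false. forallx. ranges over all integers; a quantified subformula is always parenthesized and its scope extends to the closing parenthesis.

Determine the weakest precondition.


Working backward. After the program, the postcondition 3*h + p - 1 < 5 <==> 3*p - 2 != -3 must hold; in canonical form it is 3*h + p < 6 <==> 3*p != -1.
Before c := 3*c + 8: 3*h + p < 6 <==> 3*p != -1
Before skip: 3*h + p < 6 <==> 3*p != -1
Then branch requires ((s >= 0 || 2*p + 3*s == 1) ==> (3*h + p < 6 <==> 3*p != -1)) && ((!(s >= 0 || 2*p + 3*s == 1)) ==> ((!(h < 7)) && (3*h + p < 6 <==> 3*p != -1))); else branch requires forall h_1. (3*h_1 + p < 6 <==> 3*p != -1).
Before the if: ((c != 3*h + 8 || s >= 9) ==> (((s >= 0 || 2*p + 3*s == 1) ==> (3*h + p < 6 <==> 3*p != -1)) && ((!(s >= 0 || 2*p + 3*s == 1)) ==> ((!(h < 7)) && (3*h + p < 6 <==> 3*p != -1))))) && ((!(c != 3*h + 8 || s >= 9)) ==> (forall h_1. (3*h_1 + p < 6 <==> 3*p != -1)))
Answer: WP = ((c != 3*h + 8 || s >= 9) ==> (((s >= 0 || 2*p + 3*s == 1) ==> (3*h + p < 6 <==> 3*p != -1)) && ((!(s >= 0 || 2*p + 3*s == 1)) ==> ((!(h < 7)) && (3*h + p < 6 <==> 3*p != -1))))) && ((!(c != 3*h + 8 || s >= 9)) ==> (forall h_1. (3*h_1 + p < 6 <==> 3*p != -1)))


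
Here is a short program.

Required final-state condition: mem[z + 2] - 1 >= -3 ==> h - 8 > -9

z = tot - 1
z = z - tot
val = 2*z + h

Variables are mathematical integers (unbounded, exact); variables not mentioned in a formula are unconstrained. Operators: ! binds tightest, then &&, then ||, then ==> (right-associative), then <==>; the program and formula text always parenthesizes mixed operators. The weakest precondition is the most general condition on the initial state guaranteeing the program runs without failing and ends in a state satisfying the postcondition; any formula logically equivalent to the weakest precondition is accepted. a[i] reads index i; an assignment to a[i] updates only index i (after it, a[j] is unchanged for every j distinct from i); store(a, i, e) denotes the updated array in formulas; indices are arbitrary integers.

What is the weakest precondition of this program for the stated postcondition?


Working backward. After the program, the postcondition mem[z + 2] - 1 >= -3 ==> h - 8 > -9 must hold; in canonical form it is mem[z + 2] >= -2 ==> h > -1.
Before val := 2*z + h: mem[z + 2] >= -2 ==> h > -1
Before z := z - tot: mem[-tot + z + 2] >= -2 ==> h > -1
Before z := tot - 1: mem[1] >= -2 ==> h > -1
Answer: WP = mem[1] >= -2 ==> h > -1


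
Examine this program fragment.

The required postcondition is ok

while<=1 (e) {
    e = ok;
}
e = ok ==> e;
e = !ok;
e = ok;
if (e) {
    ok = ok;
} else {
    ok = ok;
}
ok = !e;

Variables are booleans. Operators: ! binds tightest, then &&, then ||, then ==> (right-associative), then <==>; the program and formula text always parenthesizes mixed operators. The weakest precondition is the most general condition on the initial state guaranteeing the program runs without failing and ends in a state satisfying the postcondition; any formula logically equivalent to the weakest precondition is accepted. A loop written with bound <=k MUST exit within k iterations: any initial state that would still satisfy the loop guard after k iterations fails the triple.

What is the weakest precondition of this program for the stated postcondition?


Working backward. After the program, ok must hold.
Before ok := !e: !e
Then branch requires !e; else branch requires !e.
Before the if: e ==> (!e)
Before e := ok: ok ==> (!ok)
Before e := !ok: ok ==> (!ok)
Before e := ok ==> e: ok ==> (!ok)
Before the loop (bound <=1), unroll the exhaustion recursion (WP_0 = exit-now case; WP_j = one more guarded iteration, up to j = 1):
  WP_0: (!e) && (ok ==> (!ok))
  WP_1: (e ==> ((!ok) && (ok ==> (!ok)))) && ((!e) ==> (ok ==> (!ok)))
So before the loop: (e ==> ((!ok) && (ok ==> (!ok)))) && ((!e) ==> (ok ==> (!ok)))
Answer: WP = (e ==> ((!ok) && (ok ==> (!ok)))) && ((!e) ==> (ok ==> (!ok)))


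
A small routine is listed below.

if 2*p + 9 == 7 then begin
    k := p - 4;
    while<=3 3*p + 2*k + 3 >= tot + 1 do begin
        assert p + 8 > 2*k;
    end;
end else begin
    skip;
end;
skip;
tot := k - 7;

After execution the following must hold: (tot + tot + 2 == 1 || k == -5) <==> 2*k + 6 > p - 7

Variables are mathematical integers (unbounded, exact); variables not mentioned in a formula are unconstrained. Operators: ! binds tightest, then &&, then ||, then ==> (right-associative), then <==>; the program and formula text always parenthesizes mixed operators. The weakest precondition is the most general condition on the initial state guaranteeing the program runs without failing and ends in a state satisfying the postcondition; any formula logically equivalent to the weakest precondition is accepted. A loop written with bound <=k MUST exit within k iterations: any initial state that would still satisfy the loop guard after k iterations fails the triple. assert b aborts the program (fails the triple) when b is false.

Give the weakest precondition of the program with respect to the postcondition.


Working backward. After the program, the postcondition (tot + tot + 2 == 1 || k == -5) <==> 2*k + 6 > p - 7 must hold; in canonical form it is (2*tot == -1 || k == -5) <==> 2*k > p - 13.
Before tot := k - 7: (2*k == 13 || k == -5) <==> 2*k > p - 13
Before skip: (2*k == 13 || k == -5) <==> 2*k > p - 13
Then branch requires (5*p >= tot + 6 ==> (p < 16 && (5*p >= tot + 6 ==> (p < 16 && (5*p >= tot + 6 ==> (p < 16 && (!(5*p >= tot + 6)) && ((2*p == 21 || p == -1) <==> p > -5))) && ((!(5*p >= tot + 6)) ==> ((2*p == 21 || p == -1) <==> p > -5)))) && ((!(5*p >= tot + 6)) ==> ((2*p == 21 || p == -1) <==> p > -5)))) && ((!(5*p >= tot + 6)) ==> ((2*p == 21 || p == -1) <==> p > -5)); else branch requires (2*k == 13 || k == -5) <==> 2*k > p - 13.
Before the if: (2*p == -2 ==> ((5*p >= tot + 6 ==> (p < 16 && (5*p >= tot + 6 ==> (p < 16 && (5*p >= tot + 6 ==> (p < 16 && (!(5*p >= tot + 6)) && ((2*p == 21 || p == -1) <==> p > -5))) && ((!(5*p >= tot + 6)) ==> ((2*p == 21 || p == -1) <==> p > -5)))) && ((!(5*p >= tot + 6)) ==> ((2*p == 21 || p == -1) <==> p > -5)))) && ((!(5*p >= tot + 6)) ==> ((2*p == 21 || p == -1) <==> p > -5)))) && ((!(2*p == -2)) ==> ((2*k == 13 || k == -5) <==> 2*k > p - 13))
Answer: WP = (2*p == -2 ==> ((5*p >= tot + 6 ==> (p < 16 && (5*p >= tot + 6 ==> (p < 16 && (5*p >= tot + 6 ==> (p < 16 && (!(5*p >= tot + 6)) && ((2*p == 21 || p == -1) <==> p > -5))) && ((!(5*p >= tot + 6)) ==> ((2*p == 21 || p == -1) <==> p > -5)))) && ((!(5*p >= tot + 6)) ==> ((2*p == 21 || p == -1) <==> p > -5)))) && ((!(5*p >= tot + 6)) ==> ((2*p == 21 || p == -1) <==> p > -5)))) && ((!(2*p == -2)) ==> ((2*k == 13 || k == -5) <==> 2*k > p - 13))


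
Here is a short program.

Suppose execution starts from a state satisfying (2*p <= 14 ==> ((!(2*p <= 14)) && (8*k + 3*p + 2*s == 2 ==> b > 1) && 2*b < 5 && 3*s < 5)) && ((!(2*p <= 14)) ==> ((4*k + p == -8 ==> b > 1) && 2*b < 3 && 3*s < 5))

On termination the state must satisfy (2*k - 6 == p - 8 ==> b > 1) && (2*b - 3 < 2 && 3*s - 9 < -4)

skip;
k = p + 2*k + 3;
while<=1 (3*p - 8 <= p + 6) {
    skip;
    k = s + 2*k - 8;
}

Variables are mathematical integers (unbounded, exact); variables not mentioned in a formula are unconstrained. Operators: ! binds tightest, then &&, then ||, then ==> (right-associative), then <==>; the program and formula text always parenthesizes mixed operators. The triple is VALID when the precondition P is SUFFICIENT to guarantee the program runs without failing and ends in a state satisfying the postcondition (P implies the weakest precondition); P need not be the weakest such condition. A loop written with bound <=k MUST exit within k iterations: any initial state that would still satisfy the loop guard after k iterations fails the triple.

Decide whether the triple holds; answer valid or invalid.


Working backward. After the program, the postcondition (2*k - 6 == p - 8 ==> b > 1) && (2*b - 3 < 2 && 3*s - 9 < -4) must hold; in canonical form it is (2*k == p - 2 ==> b > 1) && 2*b < 5 && 3*s < 5.
Before the loop (bound <=1), unroll the exhaustion recursion (WP_0 = exit-now case; WP_j = one more guarded iteration, up to j = 1):
  WP_0: (!(2*p <= 14)) && (2*k == p - 2 ==> b > 1) && 2*b < 5 && 3*s < 5
  WP_1: (2*p <= 14 ==> ((!(2*p <= 14)) && (4*k + 2*s == p + 14 ==> b > 1) && 2*b < 5 && 3*s < 5)) && ((!(2*p <= 14)) ==> ((2*k == p - 2 ==> b > 1) && 2*b < 5 && 3*s < 5))
So before the loop: (2*p <= 14 ==> ((!(2*p <= 14)) && (4*k + 2*s == p + 14 ==> b > 1) && 2*b < 5 && 3*s < 5)) && ((!(2*p <= 14)) ==> ((2*k == p - 2 ==> b > 1) && 2*b < 5 && 3*s < 5))
Before k := p + 2*k + 3: (2*p <= 14 ==> ((!(2*p <= 14)) && (8*k + 3*p + 2*s == 2 ==> b > 1) && 2*b < 5 && 3*s < 5)) && ((!(2*p <= 14)) ==> ((4*k + p == -8 ==> b > 1) && 2*b < 5 && 3*s < 5))
Before skip: (2*p <= 14 ==> ((!(2*p <= 14)) && (8*k + 3*p + 2*s == 2 ==> b > 1) && 2*b < 5 && 3*s < 5)) && ((!(2*p <= 14)) ==> ((4*k + p == -8 ==> b > 1) && 2*b < 5 && 3*s < 5))
The weakest precondition is (2*p <= 14 ==> ((!(2*p <= 14)) && (8*k + 3*p + 2*s == 2 ==> b > 1) && 2*b < 5 && 3*s < 5)) && ((!(2*p <= 14)) ==> ((4*k + p == -8 ==> b > 1) && 2*b < 5 && 3*s < 5)).
Check whether (2*p <= 14 ==> ((!(2*p <= 14)) && (8*k + 3*p + 2*s == 2 ==> b > 1) && 2*b < 5 && 3*s < 5)) && ((!(2*p <= 14)) ==> ((4*k + p == -8 ==> b > 1) && 2*b < 3 && 3*s < 5)) implies it.
Every state satisfying the precondition satisfies the weakest precondition: the implication holds.
Answer: valid


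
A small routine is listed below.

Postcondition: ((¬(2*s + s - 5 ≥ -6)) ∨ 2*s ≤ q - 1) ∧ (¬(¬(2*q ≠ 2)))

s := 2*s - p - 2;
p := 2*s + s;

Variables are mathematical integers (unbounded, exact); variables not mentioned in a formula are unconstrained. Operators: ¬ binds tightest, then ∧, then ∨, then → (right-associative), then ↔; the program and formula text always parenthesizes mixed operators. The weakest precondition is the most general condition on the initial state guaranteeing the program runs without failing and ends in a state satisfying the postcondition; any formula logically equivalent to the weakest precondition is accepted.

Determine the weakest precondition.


Working backward. After the program, the postcondition ((¬(2*s + s - 5 ≥ -6)) ∨ 2*s ≤ q - 1) ∧ (¬(¬(2*q ≠ 2))) must hold; in canonical form it is ((¬(3*s ≥ -1)) ∨ 2*s ≤ q - 1) ∧ 2*q ≠ 2.
Before p := 2*s + s: ((¬(3*s ≥ -1)) ∨ 2*s ≤ q - 1) ∧ 2*q ≠ 2
Before s := 2*s - p - 2: ((¬(6*s ≥ 3*p + 5)) ∨ 4*s ≤ 2*p + q + 3) ∧ 2*q ≠ 2
Answer: WP = ((¬(6*s ≥ 3*p + 5)) ∨ 4*s ≤ 2*p + q + 3) ∧ 2*q ≠ 2


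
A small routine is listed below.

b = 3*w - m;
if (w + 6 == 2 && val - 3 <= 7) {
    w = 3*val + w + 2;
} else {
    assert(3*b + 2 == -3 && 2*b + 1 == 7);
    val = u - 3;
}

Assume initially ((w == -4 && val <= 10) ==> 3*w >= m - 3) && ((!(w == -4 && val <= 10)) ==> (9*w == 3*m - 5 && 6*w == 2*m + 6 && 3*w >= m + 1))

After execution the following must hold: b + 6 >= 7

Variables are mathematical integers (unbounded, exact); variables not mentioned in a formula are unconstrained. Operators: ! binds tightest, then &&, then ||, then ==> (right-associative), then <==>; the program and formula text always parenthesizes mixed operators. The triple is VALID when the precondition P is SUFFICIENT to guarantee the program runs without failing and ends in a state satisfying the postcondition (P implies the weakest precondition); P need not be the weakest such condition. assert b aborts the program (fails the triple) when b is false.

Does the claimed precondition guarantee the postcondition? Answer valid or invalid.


Working backward. After the program, the postcondition b + 6 >= 7 must hold; in canonical form it is b >= 1.
Then branch requires b >= 1; else branch requires 3*b == -5 && 2*b == 6 && b >= 1.
Before the if: ((w == -4 && val <= 10) ==> b >= 1) && ((!(w == -4 && val <= 10)) ==> (3*b == -5 && 2*b == 6 && b >= 1))
Before b := 3*w - m: ((w == -4 && val <= 10) ==> 3*w >= m + 1) && ((!(w == -4 && val <= 10)) ==> (9*w == 3*m - 5 && 6*w == 2*m + 6 && 3*w >= m + 1))
The weakest precondition is ((w == -4 && val <= 10) ==> 3*w >= m + 1) && ((!(w == -4 && val <= 10)) ==> (9*w == 3*m - 5 && 6*w == 2*m + 6 && 3*w >= m + 1)).
Check whether ((w == -4 && val <= 10) ==> 3*w >= m - 3) && ((!(w == -4 && val <= 10)) ==> (9*w == 3*m - 5 && 6*w == 2*m + 6 && 3*w >= m + 1)) implies it.
Countermodel: at the initial state m = -12, val = 10, w = -4, the precondition holds but the weakest precondition fails.
Answer: invalid


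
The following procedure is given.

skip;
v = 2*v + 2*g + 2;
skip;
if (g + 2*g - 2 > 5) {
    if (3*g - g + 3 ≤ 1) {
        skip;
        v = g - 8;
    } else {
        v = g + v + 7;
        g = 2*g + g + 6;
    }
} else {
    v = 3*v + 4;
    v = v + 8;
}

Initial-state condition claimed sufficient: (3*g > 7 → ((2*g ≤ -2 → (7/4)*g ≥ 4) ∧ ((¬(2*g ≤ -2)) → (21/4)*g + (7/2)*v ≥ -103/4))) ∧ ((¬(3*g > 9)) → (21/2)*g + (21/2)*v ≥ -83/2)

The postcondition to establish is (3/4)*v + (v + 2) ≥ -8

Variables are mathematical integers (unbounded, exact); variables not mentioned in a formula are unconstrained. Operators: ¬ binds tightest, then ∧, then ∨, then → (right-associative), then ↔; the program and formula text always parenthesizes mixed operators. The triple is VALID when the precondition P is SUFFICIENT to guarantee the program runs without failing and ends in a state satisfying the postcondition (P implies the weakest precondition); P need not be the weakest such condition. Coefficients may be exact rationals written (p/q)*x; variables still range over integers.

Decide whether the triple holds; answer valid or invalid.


Working backward. After the program, the postcondition (3/4)*v + (v + 2) ≥ -8 must hold; in canonical form it is (7/4)*v ≥ -10.
Then branch requires (2*g ≤ -2 → (7/4)*g ≥ 4) ∧ ((¬(2*g ≤ -2)) → (7/4)*g + (7/4)*v ≥ -89/4); else branch requires (21/4)*v ≥ -31.
Before the if: (3*g > 7 → ((2*g ≤ -2 → (7/4)*g ≥ 4) ∧ ((¬(2*g ≤ -2)) → (7/4)*g + (7/4)*v ≥ -89/4))) ∧ ((¬(3*g > 7)) → (21/4)*v ≥ -31)
Before skip: (3*g > 7 → ((2*g ≤ -2 → (7/4)*g ≥ 4) ∧ ((¬(2*g ≤ -2)) → (7/4)*g + (7/4)*v ≥ -89/4))) ∧ ((¬(3*g > 7)) → (21/4)*v ≥ -31)
Before v := 2*v + 2*g + 2: (3*g > 7 → ((2*g ≤ -2 → (7/4)*g ≥ 4) ∧ ((¬(2*g ≤ -2)) → (21/4)*g + (7/2)*v ≥ -103/4))) ∧ ((¬(3*g > 7)) → (21/2)*g + (21/2)*v ≥ -83/2)
Before skip: (3*g > 7 → ((2*g ≤ -2 → (7/4)*g ≥ 4) ∧ ((¬(2*g ≤ -2)) → (21/4)*g + (7/2)*v ≥ -103/4))) ∧ ((¬(3*g > 7)) → (21/2)*g + (21/2)*v ≥ -83/2)
The weakest precondition is (3*g > 7 → ((2*g ≤ -2 → (7/4)*g ≥ 4) ∧ ((¬(2*g ≤ -2)) → (21/4)*g + (7/2)*v ≥ -103/4))) ∧ ((¬(3*g > 7)) → (21/2)*g + (21/2)*v ≥ -83/2).
Check whether (3*g > 7 → ((2*g ≤ -2 → (7/4)*g ≥ 4) ∧ ((¬(2*g ≤ -2)) → (21/4)*g + (7/2)*v ≥ -103/4))) ∧ ((¬(3*g > 9)) → (21/2)*g + (21/2)*v ≥ -83/2) implies it.
Every state satisfying the precondition satisfies the weakest precondition: the implication holds.
Answer: valid


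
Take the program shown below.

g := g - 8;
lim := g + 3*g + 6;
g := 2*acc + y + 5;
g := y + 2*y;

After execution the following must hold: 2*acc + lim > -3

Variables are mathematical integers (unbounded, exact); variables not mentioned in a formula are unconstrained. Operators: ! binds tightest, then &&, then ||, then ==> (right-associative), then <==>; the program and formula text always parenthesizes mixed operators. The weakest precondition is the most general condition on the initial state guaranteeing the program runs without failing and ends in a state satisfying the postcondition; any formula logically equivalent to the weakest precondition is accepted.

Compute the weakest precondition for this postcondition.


Working backward. After the program, 2*acc + lim > -3 must hold.
Before g := y + 2*y: 2*acc + lim > -3
Before g := 2*acc + y + 5: 2*acc + lim > -3
Before lim := g + 3*g + 6: 2*acc + 4*g > -9
Before g := g - 8: 2*acc + 4*g > 23
Answer: WP = 2*acc + 4*g > 23


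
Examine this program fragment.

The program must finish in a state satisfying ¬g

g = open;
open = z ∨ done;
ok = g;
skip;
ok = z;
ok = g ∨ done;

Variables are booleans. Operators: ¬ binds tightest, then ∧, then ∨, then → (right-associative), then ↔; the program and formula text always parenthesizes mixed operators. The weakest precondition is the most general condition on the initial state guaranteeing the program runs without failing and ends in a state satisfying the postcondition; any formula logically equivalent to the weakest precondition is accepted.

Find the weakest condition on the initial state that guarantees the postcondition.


Working backward. After the program, ¬g must hold.
Before ok := g ∨ done: ¬g
Before ok := z: ¬g
Before skip: ¬g
Before ok := g: ¬g
Before open := z ∨ done: ¬g
Before g := open: ¬open
Answer: WP = ¬open


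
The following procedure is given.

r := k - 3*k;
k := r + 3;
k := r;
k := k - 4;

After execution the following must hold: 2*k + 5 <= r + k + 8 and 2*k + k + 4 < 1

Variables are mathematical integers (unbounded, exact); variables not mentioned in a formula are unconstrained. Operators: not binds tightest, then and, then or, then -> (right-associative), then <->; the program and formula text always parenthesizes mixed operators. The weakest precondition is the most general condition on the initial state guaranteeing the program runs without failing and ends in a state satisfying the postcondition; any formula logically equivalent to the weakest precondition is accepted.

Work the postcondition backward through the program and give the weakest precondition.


Working backward. After the program, the postcondition 2*k + 5 <= r + k + 8 and 2*k + k + 4 < 1 must hold; in canonical form it is k <= r + 3 and 3*k < -3.
Before k := k - 4: k <= r + 7 and 3*k < 9
Before k := r: 3*r < 9
Before k := r + 3: 3*r < 9
Before r := k - 3*k: 6*k > -9
Answer: WP = 6*k > -9


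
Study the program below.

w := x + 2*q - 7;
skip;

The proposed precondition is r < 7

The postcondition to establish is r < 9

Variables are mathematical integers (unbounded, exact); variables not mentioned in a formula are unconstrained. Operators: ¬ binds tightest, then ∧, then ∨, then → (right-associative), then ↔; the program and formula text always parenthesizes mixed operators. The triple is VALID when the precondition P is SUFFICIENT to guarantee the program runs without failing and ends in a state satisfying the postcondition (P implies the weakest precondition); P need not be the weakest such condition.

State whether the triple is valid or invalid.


Working backward. After the program, r < 9 must hold.
Before skip: r < 9
Before w := x + 2*q - 7: r < 9
The weakest precondition is r < 9.
Check whether r < 7 implies it.
Every state satisfying the precondition satisfies the weakest precondition: the implication holds.
Answer: valid


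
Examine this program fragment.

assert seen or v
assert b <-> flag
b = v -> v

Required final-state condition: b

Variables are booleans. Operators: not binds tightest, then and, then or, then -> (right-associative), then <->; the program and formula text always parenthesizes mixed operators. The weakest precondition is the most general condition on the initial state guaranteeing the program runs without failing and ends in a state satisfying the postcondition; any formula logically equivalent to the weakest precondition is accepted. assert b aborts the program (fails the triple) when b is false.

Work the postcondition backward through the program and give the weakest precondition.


Working backward. After the program, b must hold.
Before b := v -> v: true
Before assert b <-> flag: b <-> flag
Before assert seen or v: (seen or v) and (b <-> flag)
Answer: WP = (seen or v) and (b <-> flag)


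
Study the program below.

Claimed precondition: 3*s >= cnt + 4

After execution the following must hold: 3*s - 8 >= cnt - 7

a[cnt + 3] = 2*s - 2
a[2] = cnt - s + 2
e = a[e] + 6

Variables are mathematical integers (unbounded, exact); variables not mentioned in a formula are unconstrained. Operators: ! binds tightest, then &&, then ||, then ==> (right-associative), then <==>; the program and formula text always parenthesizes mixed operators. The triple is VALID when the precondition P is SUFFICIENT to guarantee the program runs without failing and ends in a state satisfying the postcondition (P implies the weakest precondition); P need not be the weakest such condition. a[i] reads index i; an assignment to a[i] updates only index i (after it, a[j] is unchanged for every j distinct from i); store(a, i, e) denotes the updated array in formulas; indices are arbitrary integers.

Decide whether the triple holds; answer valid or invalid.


Working backward. After the program, the postcondition 3*s - 8 >= cnt - 7 must hold; in canonical form it is 3*s >= cnt + 1.
Before e := a[e] + 6: 3*s >= cnt + 1
Before a[2] := cnt - s + 2: 3*s >= cnt + 1
Before a[cnt + 3] := 2*s - 2: 3*s >= cnt + 1
The weakest precondition is 3*s >= cnt + 1.
Check whether 3*s >= cnt + 4 implies it.
Every state satisfying the precondition satisfies the weakest precondition: the implication holds.
Answer: valid


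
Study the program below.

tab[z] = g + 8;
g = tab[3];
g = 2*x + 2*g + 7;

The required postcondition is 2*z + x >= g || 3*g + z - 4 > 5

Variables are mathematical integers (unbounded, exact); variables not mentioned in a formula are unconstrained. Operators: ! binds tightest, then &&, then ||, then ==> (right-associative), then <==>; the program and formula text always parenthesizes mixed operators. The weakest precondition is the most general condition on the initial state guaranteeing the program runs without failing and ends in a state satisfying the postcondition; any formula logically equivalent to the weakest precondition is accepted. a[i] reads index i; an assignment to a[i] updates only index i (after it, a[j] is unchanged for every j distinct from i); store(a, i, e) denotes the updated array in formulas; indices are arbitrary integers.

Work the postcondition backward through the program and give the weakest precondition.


Working backward. After the program, the postcondition 2*z + x >= g || 3*g + z - 4 > 5 must hold; in canonical form it is x + 2*z >= g || 3*g + z > 9.
Before g := 2*x + 2*g + 7: 2*z >= 2*g + x + 7 || 6*g + 6*x + z > -12
Before g := tab[3]: 2*z >= 2*tab[3] + x + 7 || 6*tab[3] + 6*x + z > -12
Before tab[z] := g + 8: 2*z >= 2*store(tab, z, g + 8)[3] + x + 7 || 6*store(tab, z, g + 8)[3] + 6*x + z > -12
Answer: WP = 2*z >= 2*store(tab, z, g + 8)[3] + x + 7 || 6*store(tab, z, g + 8)[3] + 6*x + z > -12


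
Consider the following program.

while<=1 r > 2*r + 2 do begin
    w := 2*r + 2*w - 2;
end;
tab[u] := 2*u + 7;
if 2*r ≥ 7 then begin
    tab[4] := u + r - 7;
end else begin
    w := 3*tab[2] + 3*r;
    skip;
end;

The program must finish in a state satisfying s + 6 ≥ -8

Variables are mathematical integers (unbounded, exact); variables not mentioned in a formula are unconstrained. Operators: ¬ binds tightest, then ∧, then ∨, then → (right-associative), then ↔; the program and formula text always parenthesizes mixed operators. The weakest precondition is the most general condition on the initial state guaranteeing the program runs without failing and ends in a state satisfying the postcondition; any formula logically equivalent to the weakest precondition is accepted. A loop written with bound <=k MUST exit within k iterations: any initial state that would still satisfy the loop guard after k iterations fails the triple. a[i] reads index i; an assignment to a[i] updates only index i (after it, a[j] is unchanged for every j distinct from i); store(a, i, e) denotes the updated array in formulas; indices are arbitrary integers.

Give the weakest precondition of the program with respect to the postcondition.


Working backward. After the program, the postcondition s + 6 ≥ -8 must hold; in canonical form it is s ≥ -14.
Then branch requires s ≥ -14; else branch requires s ≥ -14.
Before the if: (2*r ≥ 7 → s ≥ -14) ∧ ((¬(2*r ≥ 7)) → s ≥ -14)
Before tab[u] := 2*u + 7: (2*r ≥ 7 → s ≥ -14) ∧ ((¬(2*r ≥ 7)) → s ≥ -14)
Before the loop (bound <=1), unroll the exhaustion recursion (WP_0 = exit-now case; WP_j = one more guarded iteration, up to j = 1):
  WP_0: (¬(r < -2)) ∧ (2*r ≥ 7 → s ≥ -14) ∧ ((¬(2*r ≥ 7)) → s ≥ -14)
  WP_1: (r < -2 → ((¬(r < -2)) ∧ (2*r ≥ 7 → s ≥ -14) ∧ ((¬(2*r ≥ 7)) → s ≥ -14))) ∧ ((¬(r < -2)) → ((2*r ≥ 7 → s ≥ -14) ∧ ((¬(2*r ≥ 7)) → s ≥ -14)))
So before the loop: (r < -2 → ((¬(r < -2)) ∧ (2*r ≥ 7 → s ≥ -14) ∧ ((¬(2*r ≥ 7)) → s ≥ -14))) ∧ ((¬(r < -2)) → ((2*r ≥ 7 → s ≥ -14) ∧ ((¬(2*r ≥ 7)) → s ≥ -14)))
Answer: WP = (r < -2 → ((¬(r < -2)) ∧ (2*r ≥ 7 → s ≥ -14) ∧ ((¬(2*r ≥ 7)) → s ≥ -14))) ∧ ((¬(r < -2)) → ((2*r ≥ 7 → s ≥ -14) ∧ ((¬(2*r ≥ 7)) → s ≥ -14)))
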